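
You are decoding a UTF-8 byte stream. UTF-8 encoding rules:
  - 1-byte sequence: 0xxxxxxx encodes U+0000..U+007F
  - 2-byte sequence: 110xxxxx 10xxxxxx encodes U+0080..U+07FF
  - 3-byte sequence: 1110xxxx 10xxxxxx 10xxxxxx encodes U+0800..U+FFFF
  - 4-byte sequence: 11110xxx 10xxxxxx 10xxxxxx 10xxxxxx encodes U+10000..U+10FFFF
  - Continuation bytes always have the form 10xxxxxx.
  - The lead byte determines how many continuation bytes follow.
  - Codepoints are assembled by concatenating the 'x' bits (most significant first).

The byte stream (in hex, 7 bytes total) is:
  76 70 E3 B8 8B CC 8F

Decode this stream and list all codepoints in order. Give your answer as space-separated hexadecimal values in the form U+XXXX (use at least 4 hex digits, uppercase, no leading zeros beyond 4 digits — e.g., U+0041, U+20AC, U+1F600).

Answer: U+0076 U+0070 U+3E0B U+030F

Derivation:
Byte[0]=76: 1-byte ASCII. cp=U+0076
Byte[1]=70: 1-byte ASCII. cp=U+0070
Byte[2]=E3: 3-byte lead, need 2 cont bytes. acc=0x3
Byte[3]=B8: continuation. acc=(acc<<6)|0x38=0xF8
Byte[4]=8B: continuation. acc=(acc<<6)|0x0B=0x3E0B
Completed: cp=U+3E0B (starts at byte 2)
Byte[5]=CC: 2-byte lead, need 1 cont bytes. acc=0xC
Byte[6]=8F: continuation. acc=(acc<<6)|0x0F=0x30F
Completed: cp=U+030F (starts at byte 5)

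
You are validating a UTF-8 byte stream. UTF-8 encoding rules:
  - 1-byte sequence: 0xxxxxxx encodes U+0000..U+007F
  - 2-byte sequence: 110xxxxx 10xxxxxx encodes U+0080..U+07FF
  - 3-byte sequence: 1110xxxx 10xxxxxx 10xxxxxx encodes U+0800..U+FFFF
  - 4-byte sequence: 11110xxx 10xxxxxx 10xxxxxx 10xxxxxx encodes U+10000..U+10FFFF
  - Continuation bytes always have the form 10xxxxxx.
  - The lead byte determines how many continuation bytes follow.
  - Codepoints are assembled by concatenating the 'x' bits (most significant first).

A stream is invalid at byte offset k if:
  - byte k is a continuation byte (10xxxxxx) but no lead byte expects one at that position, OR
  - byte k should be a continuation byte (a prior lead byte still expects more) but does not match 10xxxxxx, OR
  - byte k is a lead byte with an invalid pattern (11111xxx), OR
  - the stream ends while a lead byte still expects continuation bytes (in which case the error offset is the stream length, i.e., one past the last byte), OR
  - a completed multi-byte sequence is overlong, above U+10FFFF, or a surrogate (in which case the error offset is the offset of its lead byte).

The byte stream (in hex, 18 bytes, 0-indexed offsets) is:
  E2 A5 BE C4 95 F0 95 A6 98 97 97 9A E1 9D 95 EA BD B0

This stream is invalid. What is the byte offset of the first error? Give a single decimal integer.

Byte[0]=E2: 3-byte lead, need 2 cont bytes. acc=0x2
Byte[1]=A5: continuation. acc=(acc<<6)|0x25=0xA5
Byte[2]=BE: continuation. acc=(acc<<6)|0x3E=0x297E
Completed: cp=U+297E (starts at byte 0)
Byte[3]=C4: 2-byte lead, need 1 cont bytes. acc=0x4
Byte[4]=95: continuation. acc=(acc<<6)|0x15=0x115
Completed: cp=U+0115 (starts at byte 3)
Byte[5]=F0: 4-byte lead, need 3 cont bytes. acc=0x0
Byte[6]=95: continuation. acc=(acc<<6)|0x15=0x15
Byte[7]=A6: continuation. acc=(acc<<6)|0x26=0x566
Byte[8]=98: continuation. acc=(acc<<6)|0x18=0x15998
Completed: cp=U+15998 (starts at byte 5)
Byte[9]=97: INVALID lead byte (not 0xxx/110x/1110/11110)

Answer: 9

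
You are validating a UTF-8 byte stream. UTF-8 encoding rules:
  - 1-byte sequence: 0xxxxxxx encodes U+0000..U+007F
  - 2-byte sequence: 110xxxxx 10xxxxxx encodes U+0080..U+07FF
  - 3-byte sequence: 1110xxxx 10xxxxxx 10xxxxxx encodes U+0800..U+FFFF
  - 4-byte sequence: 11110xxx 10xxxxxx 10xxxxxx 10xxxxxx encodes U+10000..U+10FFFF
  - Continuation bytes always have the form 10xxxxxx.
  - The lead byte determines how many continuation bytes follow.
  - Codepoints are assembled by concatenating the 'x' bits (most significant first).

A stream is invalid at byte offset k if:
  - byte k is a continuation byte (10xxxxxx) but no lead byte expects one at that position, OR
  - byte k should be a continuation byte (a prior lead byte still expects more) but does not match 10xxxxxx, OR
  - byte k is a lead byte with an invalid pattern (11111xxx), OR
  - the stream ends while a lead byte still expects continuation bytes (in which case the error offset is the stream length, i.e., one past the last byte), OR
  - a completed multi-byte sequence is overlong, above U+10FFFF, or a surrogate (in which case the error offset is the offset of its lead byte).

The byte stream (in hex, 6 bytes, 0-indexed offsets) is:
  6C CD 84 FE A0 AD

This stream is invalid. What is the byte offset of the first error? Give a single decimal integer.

Answer: 3

Derivation:
Byte[0]=6C: 1-byte ASCII. cp=U+006C
Byte[1]=CD: 2-byte lead, need 1 cont bytes. acc=0xD
Byte[2]=84: continuation. acc=(acc<<6)|0x04=0x344
Completed: cp=U+0344 (starts at byte 1)
Byte[3]=FE: INVALID lead byte (not 0xxx/110x/1110/11110)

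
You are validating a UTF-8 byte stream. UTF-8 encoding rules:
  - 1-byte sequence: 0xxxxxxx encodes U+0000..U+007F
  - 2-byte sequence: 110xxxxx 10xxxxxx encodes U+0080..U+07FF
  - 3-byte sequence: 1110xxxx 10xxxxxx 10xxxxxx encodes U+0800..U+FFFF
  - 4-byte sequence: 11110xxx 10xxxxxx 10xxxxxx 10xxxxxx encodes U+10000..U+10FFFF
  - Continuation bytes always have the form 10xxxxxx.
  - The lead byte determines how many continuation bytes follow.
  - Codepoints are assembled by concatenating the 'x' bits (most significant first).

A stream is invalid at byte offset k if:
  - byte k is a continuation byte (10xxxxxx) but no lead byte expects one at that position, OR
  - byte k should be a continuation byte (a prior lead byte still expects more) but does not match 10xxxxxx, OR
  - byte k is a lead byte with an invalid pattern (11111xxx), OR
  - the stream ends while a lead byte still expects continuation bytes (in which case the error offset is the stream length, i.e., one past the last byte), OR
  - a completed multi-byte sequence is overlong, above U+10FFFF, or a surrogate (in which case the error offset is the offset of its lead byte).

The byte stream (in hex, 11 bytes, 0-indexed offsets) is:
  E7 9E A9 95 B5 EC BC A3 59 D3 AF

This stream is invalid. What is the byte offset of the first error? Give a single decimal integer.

Answer: 3

Derivation:
Byte[0]=E7: 3-byte lead, need 2 cont bytes. acc=0x7
Byte[1]=9E: continuation. acc=(acc<<6)|0x1E=0x1DE
Byte[2]=A9: continuation. acc=(acc<<6)|0x29=0x77A9
Completed: cp=U+77A9 (starts at byte 0)
Byte[3]=95: INVALID lead byte (not 0xxx/110x/1110/11110)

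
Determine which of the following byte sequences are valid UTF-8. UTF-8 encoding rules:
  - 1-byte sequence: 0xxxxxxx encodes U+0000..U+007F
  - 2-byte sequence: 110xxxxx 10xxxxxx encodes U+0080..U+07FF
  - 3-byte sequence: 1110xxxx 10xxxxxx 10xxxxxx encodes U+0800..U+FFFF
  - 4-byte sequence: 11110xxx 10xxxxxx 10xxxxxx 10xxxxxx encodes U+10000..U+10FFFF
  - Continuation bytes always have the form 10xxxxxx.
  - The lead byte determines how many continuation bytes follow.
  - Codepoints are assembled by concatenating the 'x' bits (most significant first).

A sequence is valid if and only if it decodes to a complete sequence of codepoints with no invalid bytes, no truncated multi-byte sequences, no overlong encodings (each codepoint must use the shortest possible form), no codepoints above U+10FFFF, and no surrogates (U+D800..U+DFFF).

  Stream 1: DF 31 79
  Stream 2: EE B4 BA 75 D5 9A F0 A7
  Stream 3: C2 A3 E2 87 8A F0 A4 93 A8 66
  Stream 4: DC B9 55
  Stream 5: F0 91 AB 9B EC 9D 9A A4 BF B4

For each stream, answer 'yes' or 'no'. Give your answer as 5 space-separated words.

Answer: no no yes yes no

Derivation:
Stream 1: error at byte offset 1. INVALID
Stream 2: error at byte offset 8. INVALID
Stream 3: decodes cleanly. VALID
Stream 4: decodes cleanly. VALID
Stream 5: error at byte offset 7. INVALID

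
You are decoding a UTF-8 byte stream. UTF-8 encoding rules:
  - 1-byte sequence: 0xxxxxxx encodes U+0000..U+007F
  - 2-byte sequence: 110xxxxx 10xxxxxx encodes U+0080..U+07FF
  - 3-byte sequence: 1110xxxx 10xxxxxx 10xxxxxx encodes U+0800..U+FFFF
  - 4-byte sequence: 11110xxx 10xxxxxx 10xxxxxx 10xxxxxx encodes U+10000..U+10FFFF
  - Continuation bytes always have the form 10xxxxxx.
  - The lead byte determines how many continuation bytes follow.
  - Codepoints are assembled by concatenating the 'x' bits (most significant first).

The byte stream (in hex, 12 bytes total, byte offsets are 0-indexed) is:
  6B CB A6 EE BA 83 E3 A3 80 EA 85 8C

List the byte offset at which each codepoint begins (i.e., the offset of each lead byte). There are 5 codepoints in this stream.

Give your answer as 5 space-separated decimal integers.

Byte[0]=6B: 1-byte ASCII. cp=U+006B
Byte[1]=CB: 2-byte lead, need 1 cont bytes. acc=0xB
Byte[2]=A6: continuation. acc=(acc<<6)|0x26=0x2E6
Completed: cp=U+02E6 (starts at byte 1)
Byte[3]=EE: 3-byte lead, need 2 cont bytes. acc=0xE
Byte[4]=BA: continuation. acc=(acc<<6)|0x3A=0x3BA
Byte[5]=83: continuation. acc=(acc<<6)|0x03=0xEE83
Completed: cp=U+EE83 (starts at byte 3)
Byte[6]=E3: 3-byte lead, need 2 cont bytes. acc=0x3
Byte[7]=A3: continuation. acc=(acc<<6)|0x23=0xE3
Byte[8]=80: continuation. acc=(acc<<6)|0x00=0x38C0
Completed: cp=U+38C0 (starts at byte 6)
Byte[9]=EA: 3-byte lead, need 2 cont bytes. acc=0xA
Byte[10]=85: continuation. acc=(acc<<6)|0x05=0x285
Byte[11]=8C: continuation. acc=(acc<<6)|0x0C=0xA14C
Completed: cp=U+A14C (starts at byte 9)

Answer: 0 1 3 6 9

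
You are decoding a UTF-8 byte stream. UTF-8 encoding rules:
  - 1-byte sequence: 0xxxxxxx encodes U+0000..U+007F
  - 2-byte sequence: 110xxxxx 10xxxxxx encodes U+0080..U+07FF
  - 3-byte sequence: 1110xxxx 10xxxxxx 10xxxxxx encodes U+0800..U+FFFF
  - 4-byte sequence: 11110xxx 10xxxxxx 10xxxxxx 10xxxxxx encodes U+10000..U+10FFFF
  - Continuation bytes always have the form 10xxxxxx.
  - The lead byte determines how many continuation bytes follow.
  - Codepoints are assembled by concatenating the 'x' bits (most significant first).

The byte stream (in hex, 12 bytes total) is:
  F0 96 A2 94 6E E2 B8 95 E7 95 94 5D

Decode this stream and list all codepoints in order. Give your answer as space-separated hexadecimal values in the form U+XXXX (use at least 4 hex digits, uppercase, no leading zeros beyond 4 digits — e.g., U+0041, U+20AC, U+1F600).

Byte[0]=F0: 4-byte lead, need 3 cont bytes. acc=0x0
Byte[1]=96: continuation. acc=(acc<<6)|0x16=0x16
Byte[2]=A2: continuation. acc=(acc<<6)|0x22=0x5A2
Byte[3]=94: continuation. acc=(acc<<6)|0x14=0x16894
Completed: cp=U+16894 (starts at byte 0)
Byte[4]=6E: 1-byte ASCII. cp=U+006E
Byte[5]=E2: 3-byte lead, need 2 cont bytes. acc=0x2
Byte[6]=B8: continuation. acc=(acc<<6)|0x38=0xB8
Byte[7]=95: continuation. acc=(acc<<6)|0x15=0x2E15
Completed: cp=U+2E15 (starts at byte 5)
Byte[8]=E7: 3-byte lead, need 2 cont bytes. acc=0x7
Byte[9]=95: continuation. acc=(acc<<6)|0x15=0x1D5
Byte[10]=94: continuation. acc=(acc<<6)|0x14=0x7554
Completed: cp=U+7554 (starts at byte 8)
Byte[11]=5D: 1-byte ASCII. cp=U+005D

Answer: U+16894 U+006E U+2E15 U+7554 U+005D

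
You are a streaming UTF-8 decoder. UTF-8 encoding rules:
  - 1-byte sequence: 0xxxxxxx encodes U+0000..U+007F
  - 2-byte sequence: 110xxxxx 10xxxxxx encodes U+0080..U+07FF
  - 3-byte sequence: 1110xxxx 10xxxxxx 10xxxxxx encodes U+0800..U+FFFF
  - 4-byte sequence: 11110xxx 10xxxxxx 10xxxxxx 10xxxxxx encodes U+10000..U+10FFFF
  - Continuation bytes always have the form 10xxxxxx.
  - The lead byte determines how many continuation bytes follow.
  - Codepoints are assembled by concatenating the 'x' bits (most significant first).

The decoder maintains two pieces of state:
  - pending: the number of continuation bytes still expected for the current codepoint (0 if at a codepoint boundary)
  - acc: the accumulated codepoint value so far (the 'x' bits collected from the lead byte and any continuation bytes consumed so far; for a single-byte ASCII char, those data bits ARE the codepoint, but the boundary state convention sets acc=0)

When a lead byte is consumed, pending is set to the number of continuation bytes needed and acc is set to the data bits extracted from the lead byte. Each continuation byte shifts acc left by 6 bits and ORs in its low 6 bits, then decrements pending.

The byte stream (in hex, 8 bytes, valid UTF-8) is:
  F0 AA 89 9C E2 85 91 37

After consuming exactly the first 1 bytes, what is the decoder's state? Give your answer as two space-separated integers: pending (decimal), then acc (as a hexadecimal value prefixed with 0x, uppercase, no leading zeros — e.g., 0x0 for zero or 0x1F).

Byte[0]=F0: 4-byte lead. pending=3, acc=0x0

Answer: 3 0x0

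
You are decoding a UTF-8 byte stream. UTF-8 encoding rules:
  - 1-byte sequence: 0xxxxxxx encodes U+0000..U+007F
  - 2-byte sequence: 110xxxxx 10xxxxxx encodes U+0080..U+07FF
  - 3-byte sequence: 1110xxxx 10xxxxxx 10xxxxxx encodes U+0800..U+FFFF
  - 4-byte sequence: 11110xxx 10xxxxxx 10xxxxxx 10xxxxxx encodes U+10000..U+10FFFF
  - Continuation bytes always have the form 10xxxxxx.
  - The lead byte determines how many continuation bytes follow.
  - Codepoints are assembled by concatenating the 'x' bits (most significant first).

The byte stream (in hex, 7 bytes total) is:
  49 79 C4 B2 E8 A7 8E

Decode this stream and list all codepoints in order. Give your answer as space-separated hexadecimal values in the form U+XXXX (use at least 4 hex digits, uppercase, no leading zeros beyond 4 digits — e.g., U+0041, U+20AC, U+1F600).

Byte[0]=49: 1-byte ASCII. cp=U+0049
Byte[1]=79: 1-byte ASCII. cp=U+0079
Byte[2]=C4: 2-byte lead, need 1 cont bytes. acc=0x4
Byte[3]=B2: continuation. acc=(acc<<6)|0x32=0x132
Completed: cp=U+0132 (starts at byte 2)
Byte[4]=E8: 3-byte lead, need 2 cont bytes. acc=0x8
Byte[5]=A7: continuation. acc=(acc<<6)|0x27=0x227
Byte[6]=8E: continuation. acc=(acc<<6)|0x0E=0x89CE
Completed: cp=U+89CE (starts at byte 4)

Answer: U+0049 U+0079 U+0132 U+89CE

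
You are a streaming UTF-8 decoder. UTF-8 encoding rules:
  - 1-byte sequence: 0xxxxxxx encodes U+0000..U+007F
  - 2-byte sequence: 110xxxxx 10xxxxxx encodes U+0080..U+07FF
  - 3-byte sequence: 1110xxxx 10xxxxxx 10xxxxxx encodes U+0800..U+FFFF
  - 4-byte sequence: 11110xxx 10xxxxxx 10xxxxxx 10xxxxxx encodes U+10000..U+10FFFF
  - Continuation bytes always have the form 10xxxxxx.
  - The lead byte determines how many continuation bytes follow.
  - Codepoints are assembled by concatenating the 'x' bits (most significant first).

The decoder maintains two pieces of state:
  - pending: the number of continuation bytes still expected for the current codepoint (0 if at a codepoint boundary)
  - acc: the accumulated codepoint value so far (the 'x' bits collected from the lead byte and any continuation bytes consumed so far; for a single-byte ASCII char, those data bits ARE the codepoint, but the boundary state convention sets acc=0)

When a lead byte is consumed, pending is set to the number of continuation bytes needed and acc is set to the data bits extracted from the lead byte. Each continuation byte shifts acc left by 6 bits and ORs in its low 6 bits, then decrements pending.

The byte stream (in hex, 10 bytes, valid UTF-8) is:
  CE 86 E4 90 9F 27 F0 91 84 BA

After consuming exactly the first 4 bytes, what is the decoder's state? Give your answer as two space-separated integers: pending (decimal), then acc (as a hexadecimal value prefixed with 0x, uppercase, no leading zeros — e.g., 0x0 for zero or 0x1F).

Byte[0]=CE: 2-byte lead. pending=1, acc=0xE
Byte[1]=86: continuation. acc=(acc<<6)|0x06=0x386, pending=0
Byte[2]=E4: 3-byte lead. pending=2, acc=0x4
Byte[3]=90: continuation. acc=(acc<<6)|0x10=0x110, pending=1

Answer: 1 0x110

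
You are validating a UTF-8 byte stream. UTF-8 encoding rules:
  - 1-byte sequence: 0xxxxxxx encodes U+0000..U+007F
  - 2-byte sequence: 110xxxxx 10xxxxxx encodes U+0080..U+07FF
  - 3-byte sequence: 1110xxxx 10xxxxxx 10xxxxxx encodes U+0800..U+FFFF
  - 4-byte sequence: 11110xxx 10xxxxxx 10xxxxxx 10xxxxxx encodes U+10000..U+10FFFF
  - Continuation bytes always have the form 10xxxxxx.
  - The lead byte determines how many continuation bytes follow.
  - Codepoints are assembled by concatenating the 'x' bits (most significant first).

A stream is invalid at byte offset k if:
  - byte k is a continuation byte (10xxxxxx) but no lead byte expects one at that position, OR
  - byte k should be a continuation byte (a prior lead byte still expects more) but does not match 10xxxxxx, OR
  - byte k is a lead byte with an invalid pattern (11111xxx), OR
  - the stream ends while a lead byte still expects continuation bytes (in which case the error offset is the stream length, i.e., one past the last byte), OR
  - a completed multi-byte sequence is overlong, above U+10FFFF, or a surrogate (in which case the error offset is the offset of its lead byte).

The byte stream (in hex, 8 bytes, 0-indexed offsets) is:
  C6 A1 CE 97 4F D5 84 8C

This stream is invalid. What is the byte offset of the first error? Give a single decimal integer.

Answer: 7

Derivation:
Byte[0]=C6: 2-byte lead, need 1 cont bytes. acc=0x6
Byte[1]=A1: continuation. acc=(acc<<6)|0x21=0x1A1
Completed: cp=U+01A1 (starts at byte 0)
Byte[2]=CE: 2-byte lead, need 1 cont bytes. acc=0xE
Byte[3]=97: continuation. acc=(acc<<6)|0x17=0x397
Completed: cp=U+0397 (starts at byte 2)
Byte[4]=4F: 1-byte ASCII. cp=U+004F
Byte[5]=D5: 2-byte lead, need 1 cont bytes. acc=0x15
Byte[6]=84: continuation. acc=(acc<<6)|0x04=0x544
Completed: cp=U+0544 (starts at byte 5)
Byte[7]=8C: INVALID lead byte (not 0xxx/110x/1110/11110)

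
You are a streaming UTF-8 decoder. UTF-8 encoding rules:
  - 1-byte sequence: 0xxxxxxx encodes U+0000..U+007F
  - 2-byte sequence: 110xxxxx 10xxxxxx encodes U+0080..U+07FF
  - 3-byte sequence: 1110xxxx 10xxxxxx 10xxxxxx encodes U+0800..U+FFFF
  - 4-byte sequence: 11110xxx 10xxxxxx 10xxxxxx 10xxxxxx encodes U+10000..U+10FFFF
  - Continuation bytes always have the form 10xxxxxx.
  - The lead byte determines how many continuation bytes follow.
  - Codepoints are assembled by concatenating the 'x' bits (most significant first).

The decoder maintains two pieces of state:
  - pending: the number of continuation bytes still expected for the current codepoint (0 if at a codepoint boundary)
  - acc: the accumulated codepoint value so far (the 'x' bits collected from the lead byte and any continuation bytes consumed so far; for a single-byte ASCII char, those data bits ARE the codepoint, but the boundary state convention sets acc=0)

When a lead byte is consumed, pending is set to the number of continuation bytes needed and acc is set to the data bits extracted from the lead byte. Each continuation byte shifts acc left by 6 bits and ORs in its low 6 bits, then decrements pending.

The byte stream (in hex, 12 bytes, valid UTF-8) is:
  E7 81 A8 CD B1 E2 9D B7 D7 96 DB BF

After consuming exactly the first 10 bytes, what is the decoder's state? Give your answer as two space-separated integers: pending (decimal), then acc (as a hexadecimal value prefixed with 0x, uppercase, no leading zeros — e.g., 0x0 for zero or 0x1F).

Byte[0]=E7: 3-byte lead. pending=2, acc=0x7
Byte[1]=81: continuation. acc=(acc<<6)|0x01=0x1C1, pending=1
Byte[2]=A8: continuation. acc=(acc<<6)|0x28=0x7068, pending=0
Byte[3]=CD: 2-byte lead. pending=1, acc=0xD
Byte[4]=B1: continuation. acc=(acc<<6)|0x31=0x371, pending=0
Byte[5]=E2: 3-byte lead. pending=2, acc=0x2
Byte[6]=9D: continuation. acc=(acc<<6)|0x1D=0x9D, pending=1
Byte[7]=B7: continuation. acc=(acc<<6)|0x37=0x2777, pending=0
Byte[8]=D7: 2-byte lead. pending=1, acc=0x17
Byte[9]=96: continuation. acc=(acc<<6)|0x16=0x5D6, pending=0

Answer: 0 0x5D6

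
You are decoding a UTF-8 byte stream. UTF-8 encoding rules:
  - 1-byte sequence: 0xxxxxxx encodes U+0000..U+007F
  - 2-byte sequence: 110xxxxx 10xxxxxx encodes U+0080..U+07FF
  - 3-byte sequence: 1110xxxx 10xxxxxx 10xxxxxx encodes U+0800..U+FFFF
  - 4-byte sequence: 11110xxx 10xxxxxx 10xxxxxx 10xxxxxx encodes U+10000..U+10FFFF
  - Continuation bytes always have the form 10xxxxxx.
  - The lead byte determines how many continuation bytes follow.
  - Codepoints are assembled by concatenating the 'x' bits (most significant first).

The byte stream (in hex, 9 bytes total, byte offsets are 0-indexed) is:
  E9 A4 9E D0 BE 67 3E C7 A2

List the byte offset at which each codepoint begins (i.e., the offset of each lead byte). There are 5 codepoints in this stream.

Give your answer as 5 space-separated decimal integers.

Answer: 0 3 5 6 7

Derivation:
Byte[0]=E9: 3-byte lead, need 2 cont bytes. acc=0x9
Byte[1]=A4: continuation. acc=(acc<<6)|0x24=0x264
Byte[2]=9E: continuation. acc=(acc<<6)|0x1E=0x991E
Completed: cp=U+991E (starts at byte 0)
Byte[3]=D0: 2-byte lead, need 1 cont bytes. acc=0x10
Byte[4]=BE: continuation. acc=(acc<<6)|0x3E=0x43E
Completed: cp=U+043E (starts at byte 3)
Byte[5]=67: 1-byte ASCII. cp=U+0067
Byte[6]=3E: 1-byte ASCII. cp=U+003E
Byte[7]=C7: 2-byte lead, need 1 cont bytes. acc=0x7
Byte[8]=A2: continuation. acc=(acc<<6)|0x22=0x1E2
Completed: cp=U+01E2 (starts at byte 7)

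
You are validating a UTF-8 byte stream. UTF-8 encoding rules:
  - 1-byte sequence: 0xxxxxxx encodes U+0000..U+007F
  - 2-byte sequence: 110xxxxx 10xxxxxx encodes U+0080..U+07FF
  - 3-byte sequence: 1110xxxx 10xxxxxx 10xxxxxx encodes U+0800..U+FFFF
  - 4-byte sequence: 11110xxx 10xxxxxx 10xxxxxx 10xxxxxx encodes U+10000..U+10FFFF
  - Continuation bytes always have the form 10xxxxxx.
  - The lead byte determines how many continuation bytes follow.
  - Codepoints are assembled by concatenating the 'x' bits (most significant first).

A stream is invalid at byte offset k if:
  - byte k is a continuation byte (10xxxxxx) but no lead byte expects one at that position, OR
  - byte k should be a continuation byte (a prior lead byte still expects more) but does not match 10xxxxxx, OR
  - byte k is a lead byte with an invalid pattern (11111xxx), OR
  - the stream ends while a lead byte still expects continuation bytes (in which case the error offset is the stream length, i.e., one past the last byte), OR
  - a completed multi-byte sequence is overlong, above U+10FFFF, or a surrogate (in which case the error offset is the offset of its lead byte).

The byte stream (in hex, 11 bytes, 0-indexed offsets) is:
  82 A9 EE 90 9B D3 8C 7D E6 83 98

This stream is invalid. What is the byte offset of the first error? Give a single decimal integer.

Byte[0]=82: INVALID lead byte (not 0xxx/110x/1110/11110)

Answer: 0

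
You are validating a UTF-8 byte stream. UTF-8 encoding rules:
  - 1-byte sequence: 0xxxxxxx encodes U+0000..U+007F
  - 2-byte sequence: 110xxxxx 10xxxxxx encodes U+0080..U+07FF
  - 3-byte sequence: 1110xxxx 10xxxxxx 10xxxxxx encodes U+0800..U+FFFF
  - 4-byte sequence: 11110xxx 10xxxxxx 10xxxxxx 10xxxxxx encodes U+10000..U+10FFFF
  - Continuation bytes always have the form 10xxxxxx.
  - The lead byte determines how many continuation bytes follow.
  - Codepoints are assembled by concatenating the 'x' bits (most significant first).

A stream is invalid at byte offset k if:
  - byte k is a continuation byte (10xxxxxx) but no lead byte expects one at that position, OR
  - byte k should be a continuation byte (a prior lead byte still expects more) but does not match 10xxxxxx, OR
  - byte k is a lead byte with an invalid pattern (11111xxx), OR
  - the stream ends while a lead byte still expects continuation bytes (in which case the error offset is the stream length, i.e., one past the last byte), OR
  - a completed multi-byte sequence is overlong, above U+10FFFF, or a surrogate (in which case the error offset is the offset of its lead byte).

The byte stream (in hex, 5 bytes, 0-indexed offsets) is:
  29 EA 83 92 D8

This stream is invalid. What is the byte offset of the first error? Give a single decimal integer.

Byte[0]=29: 1-byte ASCII. cp=U+0029
Byte[1]=EA: 3-byte lead, need 2 cont bytes. acc=0xA
Byte[2]=83: continuation. acc=(acc<<6)|0x03=0x283
Byte[3]=92: continuation. acc=(acc<<6)|0x12=0xA0D2
Completed: cp=U+A0D2 (starts at byte 1)
Byte[4]=D8: 2-byte lead, need 1 cont bytes. acc=0x18
Byte[5]: stream ended, expected continuation. INVALID

Answer: 5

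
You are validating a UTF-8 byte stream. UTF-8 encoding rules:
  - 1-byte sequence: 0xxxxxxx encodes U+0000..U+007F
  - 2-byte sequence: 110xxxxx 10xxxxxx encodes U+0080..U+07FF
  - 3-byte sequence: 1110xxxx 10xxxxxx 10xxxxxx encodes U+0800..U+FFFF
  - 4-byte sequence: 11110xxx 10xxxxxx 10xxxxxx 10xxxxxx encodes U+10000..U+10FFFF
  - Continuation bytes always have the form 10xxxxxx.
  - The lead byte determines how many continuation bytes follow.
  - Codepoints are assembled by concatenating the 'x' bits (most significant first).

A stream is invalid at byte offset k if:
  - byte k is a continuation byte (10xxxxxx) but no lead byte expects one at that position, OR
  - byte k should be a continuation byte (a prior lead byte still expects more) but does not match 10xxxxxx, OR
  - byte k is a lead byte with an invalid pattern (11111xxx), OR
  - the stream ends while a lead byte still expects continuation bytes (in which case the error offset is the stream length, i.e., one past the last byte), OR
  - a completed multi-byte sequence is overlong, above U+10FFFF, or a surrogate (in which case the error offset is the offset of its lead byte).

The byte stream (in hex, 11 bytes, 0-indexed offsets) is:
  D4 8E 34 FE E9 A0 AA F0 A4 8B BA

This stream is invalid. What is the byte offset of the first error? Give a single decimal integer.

Byte[0]=D4: 2-byte lead, need 1 cont bytes. acc=0x14
Byte[1]=8E: continuation. acc=(acc<<6)|0x0E=0x50E
Completed: cp=U+050E (starts at byte 0)
Byte[2]=34: 1-byte ASCII. cp=U+0034
Byte[3]=FE: INVALID lead byte (not 0xxx/110x/1110/11110)

Answer: 3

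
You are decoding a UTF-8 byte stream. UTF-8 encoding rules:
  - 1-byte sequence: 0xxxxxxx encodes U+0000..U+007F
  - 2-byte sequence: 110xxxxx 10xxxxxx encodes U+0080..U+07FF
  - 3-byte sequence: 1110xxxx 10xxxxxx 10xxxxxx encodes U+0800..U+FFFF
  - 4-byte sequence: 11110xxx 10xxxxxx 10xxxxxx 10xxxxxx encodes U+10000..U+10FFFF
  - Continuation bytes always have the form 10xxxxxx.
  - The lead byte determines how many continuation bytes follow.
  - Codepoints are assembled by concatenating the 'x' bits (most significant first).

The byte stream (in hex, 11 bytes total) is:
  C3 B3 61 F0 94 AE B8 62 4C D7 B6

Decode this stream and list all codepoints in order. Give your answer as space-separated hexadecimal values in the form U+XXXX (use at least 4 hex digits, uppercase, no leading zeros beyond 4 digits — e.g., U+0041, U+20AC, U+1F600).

Answer: U+00F3 U+0061 U+14BB8 U+0062 U+004C U+05F6

Derivation:
Byte[0]=C3: 2-byte lead, need 1 cont bytes. acc=0x3
Byte[1]=B3: continuation. acc=(acc<<6)|0x33=0xF3
Completed: cp=U+00F3 (starts at byte 0)
Byte[2]=61: 1-byte ASCII. cp=U+0061
Byte[3]=F0: 4-byte lead, need 3 cont bytes. acc=0x0
Byte[4]=94: continuation. acc=(acc<<6)|0x14=0x14
Byte[5]=AE: continuation. acc=(acc<<6)|0x2E=0x52E
Byte[6]=B8: continuation. acc=(acc<<6)|0x38=0x14BB8
Completed: cp=U+14BB8 (starts at byte 3)
Byte[7]=62: 1-byte ASCII. cp=U+0062
Byte[8]=4C: 1-byte ASCII. cp=U+004C
Byte[9]=D7: 2-byte lead, need 1 cont bytes. acc=0x17
Byte[10]=B6: continuation. acc=(acc<<6)|0x36=0x5F6
Completed: cp=U+05F6 (starts at byte 9)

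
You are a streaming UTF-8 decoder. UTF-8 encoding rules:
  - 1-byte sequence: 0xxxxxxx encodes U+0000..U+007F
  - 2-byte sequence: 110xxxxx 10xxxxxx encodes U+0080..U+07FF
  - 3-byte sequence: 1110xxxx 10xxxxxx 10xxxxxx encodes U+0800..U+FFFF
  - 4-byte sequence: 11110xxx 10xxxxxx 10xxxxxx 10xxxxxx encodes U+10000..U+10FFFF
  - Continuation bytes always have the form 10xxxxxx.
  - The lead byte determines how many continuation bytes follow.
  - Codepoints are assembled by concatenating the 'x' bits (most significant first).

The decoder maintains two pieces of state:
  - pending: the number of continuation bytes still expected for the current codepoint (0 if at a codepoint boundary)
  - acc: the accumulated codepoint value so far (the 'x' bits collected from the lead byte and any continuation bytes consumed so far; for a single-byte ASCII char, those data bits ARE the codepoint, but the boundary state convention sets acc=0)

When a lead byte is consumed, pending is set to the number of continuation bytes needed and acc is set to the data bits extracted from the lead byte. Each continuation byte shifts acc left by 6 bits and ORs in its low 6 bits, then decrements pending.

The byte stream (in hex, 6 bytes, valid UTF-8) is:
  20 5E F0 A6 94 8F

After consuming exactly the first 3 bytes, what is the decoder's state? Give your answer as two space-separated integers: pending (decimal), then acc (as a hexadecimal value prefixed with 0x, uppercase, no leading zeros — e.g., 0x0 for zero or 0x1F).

Answer: 3 0x0

Derivation:
Byte[0]=20: 1-byte. pending=0, acc=0x0
Byte[1]=5E: 1-byte. pending=0, acc=0x0
Byte[2]=F0: 4-byte lead. pending=3, acc=0x0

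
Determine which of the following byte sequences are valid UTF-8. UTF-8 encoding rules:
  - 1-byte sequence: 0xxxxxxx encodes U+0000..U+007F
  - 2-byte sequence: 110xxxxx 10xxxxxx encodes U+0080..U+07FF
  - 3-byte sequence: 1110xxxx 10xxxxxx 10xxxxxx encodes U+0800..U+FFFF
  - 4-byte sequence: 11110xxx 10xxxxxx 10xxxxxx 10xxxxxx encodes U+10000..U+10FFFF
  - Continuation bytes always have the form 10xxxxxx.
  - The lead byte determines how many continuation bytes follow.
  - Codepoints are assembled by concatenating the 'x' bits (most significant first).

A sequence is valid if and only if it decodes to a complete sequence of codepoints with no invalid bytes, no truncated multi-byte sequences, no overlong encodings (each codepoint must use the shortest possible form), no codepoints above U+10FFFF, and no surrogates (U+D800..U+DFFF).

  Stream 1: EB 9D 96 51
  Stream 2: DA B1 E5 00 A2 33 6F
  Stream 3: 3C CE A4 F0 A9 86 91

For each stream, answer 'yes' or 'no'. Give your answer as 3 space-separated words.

Stream 1: decodes cleanly. VALID
Stream 2: error at byte offset 3. INVALID
Stream 3: decodes cleanly. VALID

Answer: yes no yes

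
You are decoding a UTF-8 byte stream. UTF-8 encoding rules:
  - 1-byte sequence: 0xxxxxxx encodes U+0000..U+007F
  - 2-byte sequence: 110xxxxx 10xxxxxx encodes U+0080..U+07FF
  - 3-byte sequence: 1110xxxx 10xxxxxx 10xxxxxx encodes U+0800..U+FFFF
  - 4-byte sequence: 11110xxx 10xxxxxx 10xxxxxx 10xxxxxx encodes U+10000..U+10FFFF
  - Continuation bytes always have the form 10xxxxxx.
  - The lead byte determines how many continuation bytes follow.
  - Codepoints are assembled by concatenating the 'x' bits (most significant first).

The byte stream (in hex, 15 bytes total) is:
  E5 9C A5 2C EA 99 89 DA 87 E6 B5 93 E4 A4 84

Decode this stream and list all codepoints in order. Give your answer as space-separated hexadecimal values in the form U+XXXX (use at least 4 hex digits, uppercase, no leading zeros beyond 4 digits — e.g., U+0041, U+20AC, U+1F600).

Byte[0]=E5: 3-byte lead, need 2 cont bytes. acc=0x5
Byte[1]=9C: continuation. acc=(acc<<6)|0x1C=0x15C
Byte[2]=A5: continuation. acc=(acc<<6)|0x25=0x5725
Completed: cp=U+5725 (starts at byte 0)
Byte[3]=2C: 1-byte ASCII. cp=U+002C
Byte[4]=EA: 3-byte lead, need 2 cont bytes. acc=0xA
Byte[5]=99: continuation. acc=(acc<<6)|0x19=0x299
Byte[6]=89: continuation. acc=(acc<<6)|0x09=0xA649
Completed: cp=U+A649 (starts at byte 4)
Byte[7]=DA: 2-byte lead, need 1 cont bytes. acc=0x1A
Byte[8]=87: continuation. acc=(acc<<6)|0x07=0x687
Completed: cp=U+0687 (starts at byte 7)
Byte[9]=E6: 3-byte lead, need 2 cont bytes. acc=0x6
Byte[10]=B5: continuation. acc=(acc<<6)|0x35=0x1B5
Byte[11]=93: continuation. acc=(acc<<6)|0x13=0x6D53
Completed: cp=U+6D53 (starts at byte 9)
Byte[12]=E4: 3-byte lead, need 2 cont bytes. acc=0x4
Byte[13]=A4: continuation. acc=(acc<<6)|0x24=0x124
Byte[14]=84: continuation. acc=(acc<<6)|0x04=0x4904
Completed: cp=U+4904 (starts at byte 12)

Answer: U+5725 U+002C U+A649 U+0687 U+6D53 U+4904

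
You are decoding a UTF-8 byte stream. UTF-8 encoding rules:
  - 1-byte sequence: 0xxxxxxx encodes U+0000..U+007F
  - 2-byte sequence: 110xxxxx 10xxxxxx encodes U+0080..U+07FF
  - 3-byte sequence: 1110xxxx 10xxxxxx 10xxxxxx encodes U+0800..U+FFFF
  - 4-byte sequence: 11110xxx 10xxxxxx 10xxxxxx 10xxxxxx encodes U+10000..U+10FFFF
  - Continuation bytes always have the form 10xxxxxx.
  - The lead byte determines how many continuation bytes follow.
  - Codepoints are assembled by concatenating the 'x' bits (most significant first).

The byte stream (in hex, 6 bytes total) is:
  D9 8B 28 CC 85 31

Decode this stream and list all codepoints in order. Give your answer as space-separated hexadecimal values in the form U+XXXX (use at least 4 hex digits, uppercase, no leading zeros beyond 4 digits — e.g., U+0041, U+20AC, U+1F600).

Answer: U+064B U+0028 U+0305 U+0031

Derivation:
Byte[0]=D9: 2-byte lead, need 1 cont bytes. acc=0x19
Byte[1]=8B: continuation. acc=(acc<<6)|0x0B=0x64B
Completed: cp=U+064B (starts at byte 0)
Byte[2]=28: 1-byte ASCII. cp=U+0028
Byte[3]=CC: 2-byte lead, need 1 cont bytes. acc=0xC
Byte[4]=85: continuation. acc=(acc<<6)|0x05=0x305
Completed: cp=U+0305 (starts at byte 3)
Byte[5]=31: 1-byte ASCII. cp=U+0031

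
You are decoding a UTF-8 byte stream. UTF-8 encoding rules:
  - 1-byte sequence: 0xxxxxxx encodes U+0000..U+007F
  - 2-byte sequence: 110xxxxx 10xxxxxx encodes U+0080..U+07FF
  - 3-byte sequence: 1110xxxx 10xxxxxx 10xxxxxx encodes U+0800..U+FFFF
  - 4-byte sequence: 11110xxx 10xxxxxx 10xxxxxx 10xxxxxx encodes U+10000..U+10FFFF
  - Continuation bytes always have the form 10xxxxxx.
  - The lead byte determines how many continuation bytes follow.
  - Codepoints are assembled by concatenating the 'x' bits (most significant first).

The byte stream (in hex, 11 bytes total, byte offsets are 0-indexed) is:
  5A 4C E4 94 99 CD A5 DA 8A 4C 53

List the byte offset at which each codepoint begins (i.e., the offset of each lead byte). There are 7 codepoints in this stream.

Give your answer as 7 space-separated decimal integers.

Answer: 0 1 2 5 7 9 10

Derivation:
Byte[0]=5A: 1-byte ASCII. cp=U+005A
Byte[1]=4C: 1-byte ASCII. cp=U+004C
Byte[2]=E4: 3-byte lead, need 2 cont bytes. acc=0x4
Byte[3]=94: continuation. acc=(acc<<6)|0x14=0x114
Byte[4]=99: continuation. acc=(acc<<6)|0x19=0x4519
Completed: cp=U+4519 (starts at byte 2)
Byte[5]=CD: 2-byte lead, need 1 cont bytes. acc=0xD
Byte[6]=A5: continuation. acc=(acc<<6)|0x25=0x365
Completed: cp=U+0365 (starts at byte 5)
Byte[7]=DA: 2-byte lead, need 1 cont bytes. acc=0x1A
Byte[8]=8A: continuation. acc=(acc<<6)|0x0A=0x68A
Completed: cp=U+068A (starts at byte 7)
Byte[9]=4C: 1-byte ASCII. cp=U+004C
Byte[10]=53: 1-byte ASCII. cp=U+0053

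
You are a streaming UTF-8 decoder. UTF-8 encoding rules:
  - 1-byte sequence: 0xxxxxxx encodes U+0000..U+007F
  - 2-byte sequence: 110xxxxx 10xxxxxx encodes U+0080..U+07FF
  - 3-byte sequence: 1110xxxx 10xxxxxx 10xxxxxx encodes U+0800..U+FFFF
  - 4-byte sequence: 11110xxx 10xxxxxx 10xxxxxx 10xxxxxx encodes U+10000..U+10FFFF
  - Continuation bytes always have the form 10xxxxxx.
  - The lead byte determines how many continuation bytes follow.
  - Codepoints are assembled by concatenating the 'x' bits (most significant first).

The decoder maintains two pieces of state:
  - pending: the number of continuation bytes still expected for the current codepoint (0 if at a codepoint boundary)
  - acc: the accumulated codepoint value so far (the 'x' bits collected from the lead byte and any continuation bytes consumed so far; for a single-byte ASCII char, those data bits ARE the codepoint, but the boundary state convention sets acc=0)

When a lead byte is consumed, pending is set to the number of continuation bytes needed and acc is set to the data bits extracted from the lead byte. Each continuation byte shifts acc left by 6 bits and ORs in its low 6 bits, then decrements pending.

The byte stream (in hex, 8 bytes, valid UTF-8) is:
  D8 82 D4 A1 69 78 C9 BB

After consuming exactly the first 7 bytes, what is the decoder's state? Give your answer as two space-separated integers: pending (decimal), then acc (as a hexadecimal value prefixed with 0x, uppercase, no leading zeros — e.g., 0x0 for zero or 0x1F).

Byte[0]=D8: 2-byte lead. pending=1, acc=0x18
Byte[1]=82: continuation. acc=(acc<<6)|0x02=0x602, pending=0
Byte[2]=D4: 2-byte lead. pending=1, acc=0x14
Byte[3]=A1: continuation. acc=(acc<<6)|0x21=0x521, pending=0
Byte[4]=69: 1-byte. pending=0, acc=0x0
Byte[5]=78: 1-byte. pending=0, acc=0x0
Byte[6]=C9: 2-byte lead. pending=1, acc=0x9

Answer: 1 0x9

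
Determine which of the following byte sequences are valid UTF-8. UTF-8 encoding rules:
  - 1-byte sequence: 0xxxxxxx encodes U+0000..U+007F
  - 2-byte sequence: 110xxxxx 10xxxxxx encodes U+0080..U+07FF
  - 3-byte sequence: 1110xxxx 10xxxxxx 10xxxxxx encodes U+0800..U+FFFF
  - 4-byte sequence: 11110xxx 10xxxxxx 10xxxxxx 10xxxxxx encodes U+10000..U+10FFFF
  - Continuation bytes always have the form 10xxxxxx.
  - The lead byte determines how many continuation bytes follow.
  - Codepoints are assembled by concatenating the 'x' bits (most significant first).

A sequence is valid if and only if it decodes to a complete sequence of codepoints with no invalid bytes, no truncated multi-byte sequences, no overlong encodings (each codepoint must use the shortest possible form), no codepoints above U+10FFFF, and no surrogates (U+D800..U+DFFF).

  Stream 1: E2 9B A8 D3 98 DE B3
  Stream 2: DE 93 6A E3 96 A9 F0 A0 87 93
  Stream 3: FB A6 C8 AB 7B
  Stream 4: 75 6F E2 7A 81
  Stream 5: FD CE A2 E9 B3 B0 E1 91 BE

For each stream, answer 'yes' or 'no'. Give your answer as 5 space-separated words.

Answer: yes yes no no no

Derivation:
Stream 1: decodes cleanly. VALID
Stream 2: decodes cleanly. VALID
Stream 3: error at byte offset 0. INVALID
Stream 4: error at byte offset 3. INVALID
Stream 5: error at byte offset 0. INVALID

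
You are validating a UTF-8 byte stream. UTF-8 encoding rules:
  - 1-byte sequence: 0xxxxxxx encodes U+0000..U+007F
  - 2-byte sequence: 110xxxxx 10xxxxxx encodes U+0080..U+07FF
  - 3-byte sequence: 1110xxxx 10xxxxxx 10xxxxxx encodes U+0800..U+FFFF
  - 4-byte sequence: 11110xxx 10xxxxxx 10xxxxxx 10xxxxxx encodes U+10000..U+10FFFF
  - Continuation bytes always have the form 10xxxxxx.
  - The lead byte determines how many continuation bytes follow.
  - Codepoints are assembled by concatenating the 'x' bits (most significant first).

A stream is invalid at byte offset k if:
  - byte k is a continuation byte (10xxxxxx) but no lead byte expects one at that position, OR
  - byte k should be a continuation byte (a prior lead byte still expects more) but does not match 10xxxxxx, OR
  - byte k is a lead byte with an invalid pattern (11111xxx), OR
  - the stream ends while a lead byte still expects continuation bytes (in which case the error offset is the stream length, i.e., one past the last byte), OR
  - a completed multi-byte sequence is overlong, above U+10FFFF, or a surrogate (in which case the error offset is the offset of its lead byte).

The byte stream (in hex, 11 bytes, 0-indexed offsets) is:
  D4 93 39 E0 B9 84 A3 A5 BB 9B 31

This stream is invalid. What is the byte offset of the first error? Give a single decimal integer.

Answer: 6

Derivation:
Byte[0]=D4: 2-byte lead, need 1 cont bytes. acc=0x14
Byte[1]=93: continuation. acc=(acc<<6)|0x13=0x513
Completed: cp=U+0513 (starts at byte 0)
Byte[2]=39: 1-byte ASCII. cp=U+0039
Byte[3]=E0: 3-byte lead, need 2 cont bytes. acc=0x0
Byte[4]=B9: continuation. acc=(acc<<6)|0x39=0x39
Byte[5]=84: continuation. acc=(acc<<6)|0x04=0xE44
Completed: cp=U+0E44 (starts at byte 3)
Byte[6]=A3: INVALID lead byte (not 0xxx/110x/1110/11110)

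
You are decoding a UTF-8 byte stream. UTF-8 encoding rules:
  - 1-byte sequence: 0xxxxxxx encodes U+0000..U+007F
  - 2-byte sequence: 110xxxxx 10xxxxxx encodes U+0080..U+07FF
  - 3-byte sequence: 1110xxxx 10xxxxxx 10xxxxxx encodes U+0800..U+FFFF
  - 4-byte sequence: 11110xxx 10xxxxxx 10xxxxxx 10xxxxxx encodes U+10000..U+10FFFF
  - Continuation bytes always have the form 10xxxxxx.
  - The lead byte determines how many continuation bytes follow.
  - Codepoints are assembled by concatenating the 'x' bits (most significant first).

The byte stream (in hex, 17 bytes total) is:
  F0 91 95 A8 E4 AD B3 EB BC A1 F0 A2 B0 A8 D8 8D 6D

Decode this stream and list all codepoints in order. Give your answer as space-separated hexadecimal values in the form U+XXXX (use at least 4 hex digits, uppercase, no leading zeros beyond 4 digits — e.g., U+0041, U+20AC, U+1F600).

Byte[0]=F0: 4-byte lead, need 3 cont bytes. acc=0x0
Byte[1]=91: continuation. acc=(acc<<6)|0x11=0x11
Byte[2]=95: continuation. acc=(acc<<6)|0x15=0x455
Byte[3]=A8: continuation. acc=(acc<<6)|0x28=0x11568
Completed: cp=U+11568 (starts at byte 0)
Byte[4]=E4: 3-byte lead, need 2 cont bytes. acc=0x4
Byte[5]=AD: continuation. acc=(acc<<6)|0x2D=0x12D
Byte[6]=B3: continuation. acc=(acc<<6)|0x33=0x4B73
Completed: cp=U+4B73 (starts at byte 4)
Byte[7]=EB: 3-byte lead, need 2 cont bytes. acc=0xB
Byte[8]=BC: continuation. acc=(acc<<6)|0x3C=0x2FC
Byte[9]=A1: continuation. acc=(acc<<6)|0x21=0xBF21
Completed: cp=U+BF21 (starts at byte 7)
Byte[10]=F0: 4-byte lead, need 3 cont bytes. acc=0x0
Byte[11]=A2: continuation. acc=(acc<<6)|0x22=0x22
Byte[12]=B0: continuation. acc=(acc<<6)|0x30=0x8B0
Byte[13]=A8: continuation. acc=(acc<<6)|0x28=0x22C28
Completed: cp=U+22C28 (starts at byte 10)
Byte[14]=D8: 2-byte lead, need 1 cont bytes. acc=0x18
Byte[15]=8D: continuation. acc=(acc<<6)|0x0D=0x60D
Completed: cp=U+060D (starts at byte 14)
Byte[16]=6D: 1-byte ASCII. cp=U+006D

Answer: U+11568 U+4B73 U+BF21 U+22C28 U+060D U+006D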